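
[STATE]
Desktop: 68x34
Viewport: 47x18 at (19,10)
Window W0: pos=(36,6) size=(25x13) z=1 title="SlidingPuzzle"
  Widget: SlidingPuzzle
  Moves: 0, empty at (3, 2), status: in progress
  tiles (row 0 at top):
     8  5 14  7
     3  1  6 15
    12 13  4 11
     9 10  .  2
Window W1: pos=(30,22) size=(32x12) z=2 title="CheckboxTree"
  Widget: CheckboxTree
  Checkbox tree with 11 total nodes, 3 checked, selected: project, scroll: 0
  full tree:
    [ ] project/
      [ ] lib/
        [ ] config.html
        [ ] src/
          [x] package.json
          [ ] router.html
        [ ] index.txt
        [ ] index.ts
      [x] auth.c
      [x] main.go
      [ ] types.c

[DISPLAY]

                 ┃│  8 │  5 │ 14 │  7 │  ┃     
                 ┃├────┼────┼────┼────┤  ┃     
                 ┃│  3 │  1 │  6 │ 15 │  ┃     
                 ┃├────┼────┼────┼────┤  ┃     
                 ┃│ 12 │ 13 │  4 │ 11 │  ┃     
                 ┃├────┼────┼────┼────┤  ┃     
                 ┃│  9 │ 10 │    │  2 │  ┃     
                 ┃└────┴────┴────┴────┘  ┃     
                 ┗━━━━━━━━━━━━━━━━━━━━━━━┛     
                                               
                                               
                                               
           ┏━━━━━━━━━━━━━━━━━━━━━━━━━━━━━━┓    
           ┃ CheckboxTree                 ┃    
           ┠──────────────────────────────┨    
           ┃>[-] project/                 ┃    
           ┃   [-] lib/                   ┃    
           ┃     [ ] config.html          ┃    


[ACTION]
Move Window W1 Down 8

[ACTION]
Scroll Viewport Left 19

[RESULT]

                                    ┃│  8 │  5 
                                    ┃├────┼────
                                    ┃│  3 │  1 
                                    ┃├────┼────
                                    ┃│ 12 │ 13 
                                    ┃├────┼────
                                    ┃│  9 │ 10 
                                    ┃└────┴────
                                    ┗━━━━━━━━━━
                                               
                                               
                                               
                              ┏━━━━━━━━━━━━━━━━
                              ┃ CheckboxTree   
                              ┠────────────────
                              ┃>[-] project/   
                              ┃   [-] lib/     
                              ┃     [ ] config.


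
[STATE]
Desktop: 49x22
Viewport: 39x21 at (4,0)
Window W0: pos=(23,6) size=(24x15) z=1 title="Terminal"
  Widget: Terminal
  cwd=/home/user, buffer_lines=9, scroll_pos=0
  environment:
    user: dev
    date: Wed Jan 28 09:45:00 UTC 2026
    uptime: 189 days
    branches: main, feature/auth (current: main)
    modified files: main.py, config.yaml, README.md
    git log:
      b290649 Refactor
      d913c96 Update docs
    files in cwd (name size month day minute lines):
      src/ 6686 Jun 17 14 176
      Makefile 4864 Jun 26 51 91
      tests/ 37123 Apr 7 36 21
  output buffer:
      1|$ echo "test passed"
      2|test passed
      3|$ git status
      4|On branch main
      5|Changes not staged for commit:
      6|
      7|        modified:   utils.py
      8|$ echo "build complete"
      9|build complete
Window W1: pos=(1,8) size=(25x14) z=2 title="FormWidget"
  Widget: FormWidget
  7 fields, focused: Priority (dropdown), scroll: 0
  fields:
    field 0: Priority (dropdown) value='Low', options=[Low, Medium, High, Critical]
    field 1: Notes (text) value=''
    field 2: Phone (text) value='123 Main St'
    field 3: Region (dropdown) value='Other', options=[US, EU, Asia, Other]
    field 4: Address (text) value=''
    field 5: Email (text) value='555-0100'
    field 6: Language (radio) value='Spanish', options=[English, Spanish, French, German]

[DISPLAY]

                                       
                                       
                                       
                                       
                                       
                                       
                   ┏━━━━━━━━━━━━━━━━━━━
                   ┃ Terminal          
━━━━━━━━━━━━━━━━━━━━━┓─────────────────
ormWidget            ┃echo "test passed
─────────────────────┨st passed        
Priority:   [Low   ▼]┃git status       
Notes:      [       ]┃ branch main     
Phone:      [123 Mai]┃anges not staged 
Region:     [Other ▼]┃                 
Address:    [       ]┃      modified:  
Email:      [555-010]┃echo "build compl
Language:   ( ) Engli┃ild complete     
                     ┃█                
                     ┃                 
                     ┃━━━━━━━━━━━━━━━━━


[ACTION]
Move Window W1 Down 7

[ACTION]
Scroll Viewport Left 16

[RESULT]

                                       
                                       
                                       
                                       
                                       
                                       
                       ┏━━━━━━━━━━━━━━━
                       ┃ Terminal      
 ┏━━━━━━━━━━━━━━━━━━━━━━━┓─────────────
 ┃ FormWidget            ┃echo "test pa
 ┠───────────────────────┨st passed    
 ┃> Priority:   [Low   ▼]┃git status   
 ┃  Notes:      [       ]┃ branch main 
 ┃  Phone:      [123 Mai]┃anges not sta
 ┃  Region:     [Other ▼]┃             
 ┃  Address:    [       ]┃      modifie
 ┃  Email:      [555-010]┃echo "build c
 ┃  Language:   ( ) Engli┃ild complete 
 ┃                       ┃█            
 ┃                       ┃             
 ┃                       ┃━━━━━━━━━━━━━


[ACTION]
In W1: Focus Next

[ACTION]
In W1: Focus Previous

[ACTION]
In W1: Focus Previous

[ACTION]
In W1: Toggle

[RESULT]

                                       
                                       
                                       
                                       
                                       
                                       
                       ┏━━━━━━━━━━━━━━━
                       ┃ Terminal      
 ┏━━━━━━━━━━━━━━━━━━━━━━━┓─────────────
 ┃ FormWidget            ┃echo "test pa
 ┠───────────────────────┨st passed    
 ┃  Priority:   [Low   ▼]┃git status   
 ┃  Notes:      [       ]┃ branch main 
 ┃  Phone:      [123 Mai]┃anges not sta
 ┃  Region:     [Other ▼]┃             
 ┃  Address:    [       ]┃      modifie
 ┃  Email:      [555-010]┃echo "build c
 ┃> Language:   ( ) Engli┃ild complete 
 ┃                       ┃█            
 ┃                       ┃             
 ┃                       ┃━━━━━━━━━━━━━


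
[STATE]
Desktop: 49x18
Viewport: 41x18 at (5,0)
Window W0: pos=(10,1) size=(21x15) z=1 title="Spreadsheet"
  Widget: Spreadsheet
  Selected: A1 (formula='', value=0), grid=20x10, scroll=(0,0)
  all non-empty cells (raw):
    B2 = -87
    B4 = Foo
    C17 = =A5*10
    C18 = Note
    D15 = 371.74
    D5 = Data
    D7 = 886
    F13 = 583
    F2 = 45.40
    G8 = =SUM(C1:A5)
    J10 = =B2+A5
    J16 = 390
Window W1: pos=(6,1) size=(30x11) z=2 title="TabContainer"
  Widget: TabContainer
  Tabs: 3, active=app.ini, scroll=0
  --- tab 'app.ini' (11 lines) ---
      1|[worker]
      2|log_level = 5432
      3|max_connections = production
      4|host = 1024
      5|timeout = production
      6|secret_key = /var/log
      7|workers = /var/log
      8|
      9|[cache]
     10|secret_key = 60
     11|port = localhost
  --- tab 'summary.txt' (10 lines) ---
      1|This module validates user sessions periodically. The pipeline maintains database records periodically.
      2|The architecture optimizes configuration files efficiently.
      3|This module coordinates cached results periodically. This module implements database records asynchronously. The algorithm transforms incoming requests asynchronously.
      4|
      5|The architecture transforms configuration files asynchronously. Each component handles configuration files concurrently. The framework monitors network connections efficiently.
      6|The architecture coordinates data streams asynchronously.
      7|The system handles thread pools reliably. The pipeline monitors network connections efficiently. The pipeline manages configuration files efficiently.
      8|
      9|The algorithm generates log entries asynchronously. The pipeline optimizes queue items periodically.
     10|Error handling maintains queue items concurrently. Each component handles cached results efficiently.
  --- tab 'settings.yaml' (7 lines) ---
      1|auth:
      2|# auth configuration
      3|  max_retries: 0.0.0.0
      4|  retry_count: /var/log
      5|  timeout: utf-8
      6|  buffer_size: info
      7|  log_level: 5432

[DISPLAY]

                                         
 ┏━━━━━━━━━━━━━━━━━━━━━━━━━━━━┓          
 ┃ TabContainer               ┃          
 ┠────────────────────────────┨          
 ┃[app.ini]│ summary.txt │ set┃          
 ┃────────────────────────────┃          
 ┃[worker]                    ┃          
 ┃log_level = 5432            ┃          
 ┃max_connections = production┃          
 ┃host = 1024                 ┃          
 ┃timeout = production        ┃          
 ┗━━━━━━━━━━━━━━━━━━━━━━━━━━━━┛          
     ┃  6        0       ┃               
     ┃  7        0       ┃               
     ┃  8        0       ┃               
     ┗━━━━━━━━━━━━━━━━━━━┛               
                                         
                                         


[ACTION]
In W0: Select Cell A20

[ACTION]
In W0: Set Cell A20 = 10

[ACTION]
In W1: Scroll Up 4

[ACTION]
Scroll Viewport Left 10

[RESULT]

                                         
      ┏━━━━━━━━━━━━━━━━━━━━━━━━━━━━┓     
      ┃ TabContainer               ┃     
      ┠────────────────────────────┨     
      ┃[app.ini]│ summary.txt │ set┃     
      ┃────────────────────────────┃     
      ┃[worker]                    ┃     
      ┃log_level = 5432            ┃     
      ┃max_connections = production┃     
      ┃host = 1024                 ┃     
      ┃timeout = production        ┃     
      ┗━━━━━━━━━━━━━━━━━━━━━━━━━━━━┛     
          ┃  6        0       ┃          
          ┃  7        0       ┃          
          ┃  8        0       ┃          
          ┗━━━━━━━━━━━━━━━━━━━┛          
                                         
                                         


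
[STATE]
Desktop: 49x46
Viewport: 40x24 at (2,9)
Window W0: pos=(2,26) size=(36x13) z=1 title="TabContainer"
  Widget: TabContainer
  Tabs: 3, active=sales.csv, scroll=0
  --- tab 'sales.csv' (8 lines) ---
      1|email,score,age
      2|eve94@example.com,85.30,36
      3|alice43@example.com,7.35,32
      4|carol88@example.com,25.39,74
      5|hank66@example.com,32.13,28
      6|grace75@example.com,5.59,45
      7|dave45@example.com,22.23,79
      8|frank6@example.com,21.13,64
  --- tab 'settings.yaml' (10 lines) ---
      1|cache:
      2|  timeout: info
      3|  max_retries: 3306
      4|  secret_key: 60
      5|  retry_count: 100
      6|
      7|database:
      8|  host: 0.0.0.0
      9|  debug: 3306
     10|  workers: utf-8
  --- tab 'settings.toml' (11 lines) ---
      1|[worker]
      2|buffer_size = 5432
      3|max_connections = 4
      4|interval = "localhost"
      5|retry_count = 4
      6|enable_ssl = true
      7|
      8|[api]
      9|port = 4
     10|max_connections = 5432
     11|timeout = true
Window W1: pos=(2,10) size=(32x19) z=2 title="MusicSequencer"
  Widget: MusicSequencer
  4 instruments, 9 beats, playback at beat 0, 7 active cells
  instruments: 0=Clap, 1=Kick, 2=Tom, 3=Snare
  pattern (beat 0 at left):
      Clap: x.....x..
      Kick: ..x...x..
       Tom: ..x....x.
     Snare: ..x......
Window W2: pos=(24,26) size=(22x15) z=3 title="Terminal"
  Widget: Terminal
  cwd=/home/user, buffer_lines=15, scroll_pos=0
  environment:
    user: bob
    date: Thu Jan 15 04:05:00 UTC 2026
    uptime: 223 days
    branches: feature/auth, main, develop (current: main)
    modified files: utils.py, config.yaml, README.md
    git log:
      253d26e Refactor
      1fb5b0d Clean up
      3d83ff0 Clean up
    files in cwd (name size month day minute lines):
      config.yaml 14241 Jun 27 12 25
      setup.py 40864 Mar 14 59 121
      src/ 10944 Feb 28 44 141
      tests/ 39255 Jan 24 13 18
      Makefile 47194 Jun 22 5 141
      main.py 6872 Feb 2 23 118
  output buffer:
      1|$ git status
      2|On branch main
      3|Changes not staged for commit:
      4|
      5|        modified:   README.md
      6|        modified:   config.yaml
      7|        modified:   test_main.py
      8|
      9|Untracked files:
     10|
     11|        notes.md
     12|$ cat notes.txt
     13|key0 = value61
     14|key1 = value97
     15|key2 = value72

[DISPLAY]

                                        
┏━━━━━━━━━━━━━━━━━━━━━━━━━━━━━━┓        
┃ MusicSequencer               ┃        
┠──────────────────────────────┨        
┃      ▼12345678               ┃        
┃  Clap█·····█··               ┃        
┃  Kick··█···█··               ┃        
┃   Tom··█····█·               ┃        
┃ Snare··█······               ┃        
┃                              ┃        
┃                              ┃        
┃                              ┃        
┃                              ┃        
┃                              ┃        
┃                              ┃        
┃                              ┃        
┃                              ┃        
┃                     ┏━━━━━━━━━━━━━━━━━
┃                     ┃ Terminal        
┗━━━━━━━━━━━━━━━━━━━━━┠─────────────────
┃[sales.csv]│ settings┃$ git status     
┃─────────────────────┃On branch main   
┃email,score,age      ┃Changes not stage
┃eve94@example.com,85.┃                 


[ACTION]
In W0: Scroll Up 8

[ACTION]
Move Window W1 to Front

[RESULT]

                                        
┏━━━━━━━━━━━━━━━━━━━━━━━━━━━━━━┓        
┃ MusicSequencer               ┃        
┠──────────────────────────────┨        
┃      ▼12345678               ┃        
┃  Clap█·····█··               ┃        
┃  Kick··█···█··               ┃        
┃   Tom··█····█·               ┃        
┃ Snare··█······               ┃        
┃                              ┃        
┃                              ┃        
┃                              ┃        
┃                              ┃        
┃                              ┃        
┃                              ┃        
┃                              ┃        
┃                              ┃        
┃                              ┃━━━━━━━━
┃                              ┃        
┗━━━━━━━━━━━━━━━━━━━━━━━━━━━━━━┛────────
┃[sales.csv]│ settings┃$ git status     
┃─────────────────────┃On branch main   
┃email,score,age      ┃Changes not stage
┃eve94@example.com,85.┃                 


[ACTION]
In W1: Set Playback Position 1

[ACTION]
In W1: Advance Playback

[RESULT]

                                        
┏━━━━━━━━━━━━━━━━━━━━━━━━━━━━━━┓        
┃ MusicSequencer               ┃        
┠──────────────────────────────┨        
┃      01▼345678               ┃        
┃  Clap█·····█··               ┃        
┃  Kick··█···█··               ┃        
┃   Tom··█····█·               ┃        
┃ Snare··█······               ┃        
┃                              ┃        
┃                              ┃        
┃                              ┃        
┃                              ┃        
┃                              ┃        
┃                              ┃        
┃                              ┃        
┃                              ┃        
┃                              ┃━━━━━━━━
┃                              ┃        
┗━━━━━━━━━━━━━━━━━━━━━━━━━━━━━━┛────────
┃[sales.csv]│ settings┃$ git status     
┃─────────────────────┃On branch main   
┃email,score,age      ┃Changes not stage
┃eve94@example.com,85.┃                 


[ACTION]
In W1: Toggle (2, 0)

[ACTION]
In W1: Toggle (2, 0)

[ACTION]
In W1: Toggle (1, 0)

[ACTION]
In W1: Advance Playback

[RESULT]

                                        
┏━━━━━━━━━━━━━━━━━━━━━━━━━━━━━━┓        
┃ MusicSequencer               ┃        
┠──────────────────────────────┨        
┃      012▼45678               ┃        
┃  Clap█·····█··               ┃        
┃  Kick█·█···█··               ┃        
┃   Tom··█····█·               ┃        
┃ Snare··█······               ┃        
┃                              ┃        
┃                              ┃        
┃                              ┃        
┃                              ┃        
┃                              ┃        
┃                              ┃        
┃                              ┃        
┃                              ┃        
┃                              ┃━━━━━━━━
┃                              ┃        
┗━━━━━━━━━━━━━━━━━━━━━━━━━━━━━━┛────────
┃[sales.csv]│ settings┃$ git status     
┃─────────────────────┃On branch main   
┃email,score,age      ┃Changes not stage
┃eve94@example.com,85.┃                 


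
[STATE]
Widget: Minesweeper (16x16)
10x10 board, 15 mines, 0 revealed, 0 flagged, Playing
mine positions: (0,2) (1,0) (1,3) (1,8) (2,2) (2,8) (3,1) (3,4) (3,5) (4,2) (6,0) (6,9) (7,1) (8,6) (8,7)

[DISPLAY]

■■■■■■■■■■      
■■■■■■■■■■      
■■■■■■■■■■      
■■■■■■■■■■      
■■■■■■■■■■      
■■■■■■■■■■      
■■■■■■■■■■      
■■■■■■■■■■      
■■■■■■■■■■      
■■■■■■■■■■      
                
                
                
                
                
                


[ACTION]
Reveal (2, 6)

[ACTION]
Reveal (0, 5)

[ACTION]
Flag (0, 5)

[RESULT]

■■■■1  1■■      
■■■■1  2■■      
■■■■3212■■      
■■■■■■■■■■      
■■■■■■■■■■      
■■■■■■■■■■      
■■■■■■■■■■      
■■■■■■■■■■      
■■■■■■■■■■      
■■■■■■■■■■      
                
                
                
                
                
                


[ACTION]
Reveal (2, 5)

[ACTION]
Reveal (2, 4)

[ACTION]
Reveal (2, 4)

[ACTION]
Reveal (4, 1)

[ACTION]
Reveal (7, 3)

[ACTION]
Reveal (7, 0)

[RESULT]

■■■■1  1■■      
■■■■1  2■■      
■■■■3212■■      
■■■■■■1111      
■2■2221         
■■11    11      
■■1     1■      
2■1  1222■      
111  1■■■■      
     1■■■■      
                
                
                
                
                
                


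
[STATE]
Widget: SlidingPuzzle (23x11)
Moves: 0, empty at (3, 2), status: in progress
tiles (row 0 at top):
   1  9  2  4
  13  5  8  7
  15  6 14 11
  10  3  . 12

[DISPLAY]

┌────┬────┬────┬────┐  
│  1 │  9 │  2 │  4 │  
├────┼────┼────┼────┤  
│ 13 │  5 │  8 │  7 │  
├────┼────┼────┼────┤  
│ 15 │  6 │ 14 │ 11 │  
├────┼────┼────┼────┤  
│ 10 │  3 │    │ 12 │  
└────┴────┴────┴────┘  
Moves: 0               
                       


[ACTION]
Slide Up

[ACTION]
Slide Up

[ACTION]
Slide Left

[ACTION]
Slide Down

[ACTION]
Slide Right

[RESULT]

┌────┬────┬────┬────┐  
│  1 │  9 │  2 │  4 │  
├────┼────┼────┼────┤  
│ 13 │  5 │  8 │  7 │  
├────┼────┼────┼────┤  
│ 15 │  6 │    │ 14 │  
├────┼────┼────┼────┤  
│ 10 │  3 │ 12 │ 11 │  
└────┴────┴────┴────┘  
Moves: 3               
                       


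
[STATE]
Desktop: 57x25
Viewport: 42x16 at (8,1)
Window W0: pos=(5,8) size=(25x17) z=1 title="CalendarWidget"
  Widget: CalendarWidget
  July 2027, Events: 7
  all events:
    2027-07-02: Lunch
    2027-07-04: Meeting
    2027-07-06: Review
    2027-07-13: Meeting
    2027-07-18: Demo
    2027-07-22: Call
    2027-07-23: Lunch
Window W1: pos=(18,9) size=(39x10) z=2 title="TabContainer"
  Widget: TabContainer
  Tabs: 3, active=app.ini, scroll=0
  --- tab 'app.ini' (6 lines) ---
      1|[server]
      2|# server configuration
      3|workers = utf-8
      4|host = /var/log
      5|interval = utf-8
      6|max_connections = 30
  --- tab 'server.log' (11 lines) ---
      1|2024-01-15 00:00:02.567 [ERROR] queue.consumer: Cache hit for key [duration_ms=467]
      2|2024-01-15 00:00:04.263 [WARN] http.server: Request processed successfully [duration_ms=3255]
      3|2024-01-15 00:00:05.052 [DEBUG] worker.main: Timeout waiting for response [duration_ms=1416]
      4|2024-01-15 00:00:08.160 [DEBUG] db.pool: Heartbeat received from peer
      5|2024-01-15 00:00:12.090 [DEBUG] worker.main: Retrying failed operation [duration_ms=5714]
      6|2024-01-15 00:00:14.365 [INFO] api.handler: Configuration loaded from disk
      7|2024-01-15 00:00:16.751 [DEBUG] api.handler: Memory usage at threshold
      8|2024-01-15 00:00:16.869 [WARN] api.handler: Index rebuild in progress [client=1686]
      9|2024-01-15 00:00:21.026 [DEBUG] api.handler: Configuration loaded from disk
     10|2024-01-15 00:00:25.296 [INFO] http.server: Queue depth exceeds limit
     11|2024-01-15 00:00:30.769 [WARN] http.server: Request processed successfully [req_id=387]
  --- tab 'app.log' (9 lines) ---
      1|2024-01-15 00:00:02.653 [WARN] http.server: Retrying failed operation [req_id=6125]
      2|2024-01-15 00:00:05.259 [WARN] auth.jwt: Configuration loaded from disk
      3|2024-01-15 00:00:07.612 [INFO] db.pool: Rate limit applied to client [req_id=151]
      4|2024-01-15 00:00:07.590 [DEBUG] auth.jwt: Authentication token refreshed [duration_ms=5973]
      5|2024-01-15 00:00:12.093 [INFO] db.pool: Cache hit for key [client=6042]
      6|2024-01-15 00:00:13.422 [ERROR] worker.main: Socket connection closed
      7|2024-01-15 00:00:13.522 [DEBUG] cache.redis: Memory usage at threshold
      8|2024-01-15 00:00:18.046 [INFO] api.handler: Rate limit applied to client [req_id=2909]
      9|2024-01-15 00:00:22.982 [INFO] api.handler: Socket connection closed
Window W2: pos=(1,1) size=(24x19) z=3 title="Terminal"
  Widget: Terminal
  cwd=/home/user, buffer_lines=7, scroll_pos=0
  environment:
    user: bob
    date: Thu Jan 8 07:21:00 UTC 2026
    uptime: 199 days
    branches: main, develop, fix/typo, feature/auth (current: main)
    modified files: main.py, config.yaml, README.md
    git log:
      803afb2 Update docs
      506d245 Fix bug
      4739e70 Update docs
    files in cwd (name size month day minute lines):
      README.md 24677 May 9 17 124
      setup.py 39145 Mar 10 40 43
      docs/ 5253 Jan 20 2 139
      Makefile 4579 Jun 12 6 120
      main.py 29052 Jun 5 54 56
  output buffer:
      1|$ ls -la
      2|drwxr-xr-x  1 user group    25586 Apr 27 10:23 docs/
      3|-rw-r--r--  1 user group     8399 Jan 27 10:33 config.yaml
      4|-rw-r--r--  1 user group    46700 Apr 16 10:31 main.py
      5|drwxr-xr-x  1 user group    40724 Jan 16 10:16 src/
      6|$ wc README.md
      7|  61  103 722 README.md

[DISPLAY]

━━━━━━━━━━━━━━━━┓                         
nal             ┃                         
────────────────┨                         
la              ┃                         
xr-x  1 user gro┃                         
-r--  1 user gro┃                         
-r--  1 user gro┃                         
xr-x  1 user gro┃━━━━┓                    
EADME.md        ┃━━━━━━━━━━━━━━━━━━━━━━━━━
103 722 README.m┃ntainer                  
                ┃─────────────────────────
                ┃ni]│ server.log │ app.log
                ┃─────────────────────────
                ┃r]                       
                ┃er configuration         
                ┃s = utf-8                


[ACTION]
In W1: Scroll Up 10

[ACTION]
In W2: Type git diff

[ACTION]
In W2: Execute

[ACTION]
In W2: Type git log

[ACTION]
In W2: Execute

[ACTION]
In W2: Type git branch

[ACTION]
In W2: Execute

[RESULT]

━━━━━━━━━━━━━━━━┓                         
nal             ┃                         
────────────────┨                         
main.py         ┃                         
main.py         ┃                         
3 +1,4 @@       ┃                         
ated            ┃                         
t sys           ┃━━━━┓                    
log             ┃━━━━━━━━━━━━━━━━━━━━━━━━━
2 Update docs   ┃ntainer                  
5 Fix bug       ┃─────────────────────────
0 Update docs   ┃ni]│ server.log │ app.log
branch          ┃─────────────────────────
                ┃r]                       
lop             ┃er configuration         
typo            ┃s = utf-8                


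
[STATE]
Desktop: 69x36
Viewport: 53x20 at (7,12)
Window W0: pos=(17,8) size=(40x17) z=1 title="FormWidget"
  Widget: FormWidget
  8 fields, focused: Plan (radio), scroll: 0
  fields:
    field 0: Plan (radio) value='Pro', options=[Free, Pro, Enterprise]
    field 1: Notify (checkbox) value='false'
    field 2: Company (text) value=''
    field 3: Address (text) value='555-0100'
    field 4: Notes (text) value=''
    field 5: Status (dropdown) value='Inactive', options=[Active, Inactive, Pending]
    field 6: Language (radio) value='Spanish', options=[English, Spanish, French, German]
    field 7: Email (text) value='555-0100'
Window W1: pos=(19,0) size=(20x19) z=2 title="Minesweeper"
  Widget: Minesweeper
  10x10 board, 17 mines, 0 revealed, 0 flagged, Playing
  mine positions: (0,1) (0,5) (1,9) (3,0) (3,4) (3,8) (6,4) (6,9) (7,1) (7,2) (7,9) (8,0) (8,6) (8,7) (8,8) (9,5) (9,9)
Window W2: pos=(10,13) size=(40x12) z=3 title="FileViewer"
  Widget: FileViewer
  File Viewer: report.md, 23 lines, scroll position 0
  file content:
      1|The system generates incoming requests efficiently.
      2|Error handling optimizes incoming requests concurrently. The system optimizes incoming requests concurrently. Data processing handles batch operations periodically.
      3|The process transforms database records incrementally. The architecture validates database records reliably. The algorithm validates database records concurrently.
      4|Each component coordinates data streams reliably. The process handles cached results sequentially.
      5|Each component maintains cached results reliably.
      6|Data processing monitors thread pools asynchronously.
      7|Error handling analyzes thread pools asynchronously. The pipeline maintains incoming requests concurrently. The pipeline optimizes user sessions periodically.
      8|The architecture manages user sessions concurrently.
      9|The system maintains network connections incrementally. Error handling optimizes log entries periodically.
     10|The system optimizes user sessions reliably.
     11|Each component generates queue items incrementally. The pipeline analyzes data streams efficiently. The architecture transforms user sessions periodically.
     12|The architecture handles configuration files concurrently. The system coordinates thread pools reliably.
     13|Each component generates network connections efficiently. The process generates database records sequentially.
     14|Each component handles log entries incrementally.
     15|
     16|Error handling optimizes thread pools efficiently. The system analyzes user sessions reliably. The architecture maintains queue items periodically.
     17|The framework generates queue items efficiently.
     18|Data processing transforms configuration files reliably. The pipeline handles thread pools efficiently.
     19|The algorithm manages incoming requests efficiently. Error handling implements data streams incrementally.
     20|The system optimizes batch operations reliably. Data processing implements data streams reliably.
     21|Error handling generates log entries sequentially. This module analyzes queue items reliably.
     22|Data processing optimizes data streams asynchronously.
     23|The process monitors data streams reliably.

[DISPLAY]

          ┃ ┃■■■■■■■■■■        ┃                 ┃   
   ┏━━━━━━━━━━━━━━━━━━━━━━━━━━━━━━━━━━━━━━┓     ]┃   
   ┃ FileViewer                           ┃     ]┃   
   ┠──────────────────────────────────────┨     ]┃   
   ┃The system generates incoming request▲┃    ▼]┃   
   ┃Error handling optimizes incoming req█┃panish┃   
   ┃The process transforms database recor░┃     ]┃   
   ┃Each component coordinates data strea░┃      ┃   
   ┃Each component maintains cached resul░┃      ┃   
   ┃Data processing monitors thread pools░┃      ┃   
   ┃Error handling analyzes thread pools ░┃      ┃   
   ┃The architecture manages user session▼┃      ┃   
   ┗━━━━━━━━━━━━━━━━━━━━━━━━━━━━━━━━━━━━━━┛━━━━━━┛   
                                                     
                                                     
                                                     
                                                     
                                                     
                                                     
                                                     


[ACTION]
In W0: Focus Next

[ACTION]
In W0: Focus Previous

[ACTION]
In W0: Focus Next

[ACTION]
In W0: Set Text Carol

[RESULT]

          ┃>┃■■■■■■■■■■        ┃                 ┃   
   ┏━━━━━━━━━━━━━━━━━━━━━━━━━━━━━━━━━━━━━━┓     ]┃   
   ┃ FileViewer                           ┃     ]┃   
   ┠──────────────────────────────────────┨     ]┃   
   ┃The system generates incoming request▲┃    ▼]┃   
   ┃Error handling optimizes incoming req█┃panish┃   
   ┃The process transforms database recor░┃     ]┃   
   ┃Each component coordinates data strea░┃      ┃   
   ┃Each component maintains cached resul░┃      ┃   
   ┃Data processing monitors thread pools░┃      ┃   
   ┃Error handling analyzes thread pools ░┃      ┃   
   ┃The architecture manages user session▼┃      ┃   
   ┗━━━━━━━━━━━━━━━━━━━━━━━━━━━━━━━━━━━━━━┛━━━━━━┛   
                                                     
                                                     
                                                     
                                                     
                                                     
                                                     
                                                     


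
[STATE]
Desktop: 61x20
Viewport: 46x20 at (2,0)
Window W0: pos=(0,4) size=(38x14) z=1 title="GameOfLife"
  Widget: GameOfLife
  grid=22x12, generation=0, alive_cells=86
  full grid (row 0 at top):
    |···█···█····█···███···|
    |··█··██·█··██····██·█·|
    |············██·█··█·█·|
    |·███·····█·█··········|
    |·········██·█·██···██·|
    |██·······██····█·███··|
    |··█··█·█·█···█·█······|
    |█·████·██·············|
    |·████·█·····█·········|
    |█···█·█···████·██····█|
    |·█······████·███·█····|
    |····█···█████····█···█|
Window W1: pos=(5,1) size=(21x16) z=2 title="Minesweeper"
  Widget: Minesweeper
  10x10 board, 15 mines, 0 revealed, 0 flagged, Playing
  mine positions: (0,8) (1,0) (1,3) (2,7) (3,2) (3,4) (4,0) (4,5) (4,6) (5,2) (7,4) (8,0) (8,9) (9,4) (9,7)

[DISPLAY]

                                              
   ┏━━━━━━━━━━━━━━━━━━━┓                      
   ┃ Minesweeper       ┃                      
   ┠───────────────────┨                      
━━━┃■■■■■■■■■■         ┃━━━━━━━━━━━┓          
Gam┃■■■■■■■■■■         ┃           ┃          
───┃■■■■■■■■■■         ┃───────────┨          
en:┃■■■■■■■■■■         ┃           ┃          
·█·┃■■■■■■■■■■         ┃           ┃          
···┃■■■■■■■■■■         ┃           ┃          
███┃■■■■■■■■■■         ┃           ┃          
···┃■■■■■■■■■■         ┃           ┃          
█··┃■■■■■■■■■■         ┃           ┃          
·█·┃■■■■■■■■■■         ┃           ┃          
·██┃                   ┃           ┃          
███┃                   ┃           ┃          
···┗━━━━━━━━━━━━━━━━━━━┛           ┃          
━━━━━━━━━━━━━━━━━━━━━━━━━━━━━━━━━━━┛          
                                              
                                              


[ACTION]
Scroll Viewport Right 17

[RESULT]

                                              
━━━━━━━━━━┓                                   
per       ┃                                   
──────────┨                                   
■         ┃━━━━━━━━━━━┓                       
■         ┃           ┃                       
■         ┃───────────┨                       
■         ┃           ┃                       
■         ┃           ┃                       
■         ┃           ┃                       
■         ┃           ┃                       
■         ┃           ┃                       
■         ┃           ┃                       
■         ┃           ┃                       
          ┃           ┃                       
          ┃           ┃                       
━━━━━━━━━━┛           ┃                       
━━━━━━━━━━━━━━━━━━━━━━┛                       
                                              
                                              


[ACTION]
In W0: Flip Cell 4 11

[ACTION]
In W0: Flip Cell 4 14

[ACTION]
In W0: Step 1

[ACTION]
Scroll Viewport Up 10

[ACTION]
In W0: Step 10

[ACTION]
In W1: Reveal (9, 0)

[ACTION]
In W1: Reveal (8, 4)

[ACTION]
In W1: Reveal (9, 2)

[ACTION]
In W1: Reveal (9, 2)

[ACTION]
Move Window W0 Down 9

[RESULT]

                                              
━━━━━━━━━━┓                                   
per       ┃                                   
──────────┨                                   
■         ┃                                   
■         ┃                                   
■         ┃━━━━━━━━━━━┓                       
■         ┃           ┃                       
■         ┃───────────┨                       
■         ┃           ┃                       
■         ┃           ┃                       
■         ┃           ┃                       
■         ┃           ┃                       
■         ┃           ┃                       
          ┃           ┃                       
          ┃           ┃                       
━━━━━━━━━━┛           ┃                       
·█······              ┃                       
········              ┃                       
━━━━━━━━━━━━━━━━━━━━━━┛                       
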